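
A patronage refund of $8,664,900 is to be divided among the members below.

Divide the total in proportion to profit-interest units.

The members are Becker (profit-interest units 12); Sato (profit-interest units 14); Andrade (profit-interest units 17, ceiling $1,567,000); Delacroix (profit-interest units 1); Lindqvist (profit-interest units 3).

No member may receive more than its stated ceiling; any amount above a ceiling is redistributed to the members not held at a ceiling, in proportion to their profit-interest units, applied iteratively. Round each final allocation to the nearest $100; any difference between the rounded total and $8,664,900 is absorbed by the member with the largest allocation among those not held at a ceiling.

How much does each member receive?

Becker: $2,839,200 · Sato: $3,312,300 · Andrade: $1,567,000 · Delacroix: $236,600 · Lindqvist: $709,800

Combined profit-interest units = 47.
Proportional shares (ignoring caps): Becker 2,212,314.89; Sato 2,581,034.04; Andrade 3,134,112.77; Delacroix 184,359.57; Lindqvist 553,078.72.
Cap binds for Andrade ($1,567,000); balance $7,097,900 reallocated over remaining profit-interest units 30.
Redistributed shares: Becker 2,839,160.00 → $2,839,200; Sato 3,312,353.33 → $3,312,400; Delacroix 236,596.67 → $236,600; Lindqvist 709,790.00 → $709,800.
Rounding difference −$100 applied to Sato → $3,312,300.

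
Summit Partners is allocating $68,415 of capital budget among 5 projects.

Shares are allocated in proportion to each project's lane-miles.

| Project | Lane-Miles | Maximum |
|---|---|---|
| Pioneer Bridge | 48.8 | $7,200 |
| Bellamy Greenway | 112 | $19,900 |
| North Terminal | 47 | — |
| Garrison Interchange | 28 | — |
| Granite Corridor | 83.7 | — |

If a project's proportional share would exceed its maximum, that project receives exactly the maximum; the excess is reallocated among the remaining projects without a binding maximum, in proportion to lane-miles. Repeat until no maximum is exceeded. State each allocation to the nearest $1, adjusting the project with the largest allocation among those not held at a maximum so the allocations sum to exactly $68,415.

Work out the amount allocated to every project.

Sum of lane-miles: 319.5.
Proportional shares (ignoring caps): Pioneer Bridge 10,449.62; Bellamy Greenway 23,982.72; North Terminal 10,064.18; Garrison Interchange 5,995.68; Granite Corridor 17,922.80.
Cap binds for Pioneer Bridge ($7,200), Bellamy Greenway ($19,900); remaining pool $41,315 reallocated over remaining lane-miles 158.7.
Redistributed shares: North Terminal 12,235.70 → $12,236; Garrison Interchange 7,289.35 → $7,289; Granite Corridor 21,789.95 → $21,790.

Pioneer Bridge: $7,200 | Bellamy Greenway: $19,900 | North Terminal: $12,236 | Garrison Interchange: $7,289 | Granite Corridor: $21,790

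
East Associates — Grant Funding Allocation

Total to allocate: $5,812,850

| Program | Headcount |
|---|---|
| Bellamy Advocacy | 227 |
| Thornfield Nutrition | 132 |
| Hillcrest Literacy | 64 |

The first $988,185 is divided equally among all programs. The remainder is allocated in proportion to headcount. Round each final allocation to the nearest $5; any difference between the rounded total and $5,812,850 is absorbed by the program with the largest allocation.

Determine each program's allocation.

$988,185 shared equally gives $329,395 per program.
Remainder $4,824,665 by headcount (total 423): Bellamy Advocacy 2,589,122.83 → $2,589,125; Thornfield Nutrition 1,505,569.22 → $1,505,570; Hillcrest Literacy 729,972.96 → $729,975.
Rounding difference −$5 on remainder applied to Bellamy Advocacy.
Totals: Bellamy Advocacy $329,395 + $2,589,120 = $2,918,515; Thornfield Nutrition $329,395 + $1,505,570 = $1,834,965; Hillcrest Literacy $329,395 + $729,975 = $1,059,370.

Bellamy Advocacy: $2,918,515; Thornfield Nutrition: $1,834,965; Hillcrest Literacy: $1,059,370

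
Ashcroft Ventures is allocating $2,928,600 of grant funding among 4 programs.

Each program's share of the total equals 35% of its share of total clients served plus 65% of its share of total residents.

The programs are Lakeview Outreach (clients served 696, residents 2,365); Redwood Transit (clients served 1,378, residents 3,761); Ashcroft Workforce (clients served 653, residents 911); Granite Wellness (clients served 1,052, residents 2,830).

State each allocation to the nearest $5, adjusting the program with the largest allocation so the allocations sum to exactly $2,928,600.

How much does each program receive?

Clients served total 3,779; residents total 9,867.
Composite weights (35% clients served + 65% residents): Lakeview Outreach 0.2203; Redwood Transit 0.3754; Ashcroft Workforce 0.1205; Granite Wellness 0.2839.
Proportional shares: Lakeview Outreach 645,049.33; Redwood Transit 1,099,357.10; Ashcroft Workforce 352,873.28; Granite Wellness 831,320.29.
Rounded to nearest $5: Lakeview Outreach $645,050; Redwood Transit $1,099,355; Ashcroft Workforce $352,875; Granite Wellness $831,320. Sum = $2,928,600.
No rounding difference to absorb.

Lakeview Outreach: $645,050 · Redwood Transit: $1,099,355 · Ashcroft Workforce: $352,875 · Granite Wellness: $831,320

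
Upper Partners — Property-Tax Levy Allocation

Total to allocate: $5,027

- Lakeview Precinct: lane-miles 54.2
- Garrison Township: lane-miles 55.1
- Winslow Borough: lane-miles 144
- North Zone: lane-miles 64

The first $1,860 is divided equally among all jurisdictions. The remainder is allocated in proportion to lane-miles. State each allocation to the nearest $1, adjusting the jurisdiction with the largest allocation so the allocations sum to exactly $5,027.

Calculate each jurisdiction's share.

Lakeview Precinct: $1,006 · Garrison Township: $1,015 · Winslow Borough: $1,902 · North Zone: $1,104

$1,860 shared equally gives $465 per jurisdiction.
Remainder $3,167 by lane-miles (total 317.3): Lakeview Precinct 540.98 → $541; Garrison Township 549.96 → $550; Winslow Borough 1,437.28 → $1,437; North Zone 638.79 → $639.
Totals: Lakeview Precinct $465 + $541 = $1,006; Garrison Township $465 + $550 = $1,015; Winslow Borough $465 + $1,437 = $1,902; North Zone $465 + $639 = $1,104.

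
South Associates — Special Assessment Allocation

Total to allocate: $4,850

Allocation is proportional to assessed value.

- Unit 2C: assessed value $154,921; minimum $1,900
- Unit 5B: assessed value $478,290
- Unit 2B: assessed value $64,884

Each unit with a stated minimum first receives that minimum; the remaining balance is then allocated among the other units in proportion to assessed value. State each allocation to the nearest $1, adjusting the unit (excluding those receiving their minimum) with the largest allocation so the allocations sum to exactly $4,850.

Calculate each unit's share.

Guaranteed amounts: Unit 2C $1,900. Balance $2,950.
Balance split over remaining assessed value 543,174: Unit 5B 2,597.61 → $2,598; Unit 2B 352.39 → $352.

Unit 2C: $1,900 | Unit 5B: $2,598 | Unit 2B: $352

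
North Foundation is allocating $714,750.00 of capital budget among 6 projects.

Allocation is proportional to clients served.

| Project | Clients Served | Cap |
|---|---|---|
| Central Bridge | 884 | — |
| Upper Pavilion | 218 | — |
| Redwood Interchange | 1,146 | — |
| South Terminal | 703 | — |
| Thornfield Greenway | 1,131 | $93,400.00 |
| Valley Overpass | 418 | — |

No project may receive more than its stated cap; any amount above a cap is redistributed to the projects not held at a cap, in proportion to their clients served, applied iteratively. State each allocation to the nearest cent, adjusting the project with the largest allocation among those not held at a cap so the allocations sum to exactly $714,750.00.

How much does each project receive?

Total clients served = 4,500.
Pro-rata shares before constraints: Central Bridge 140,408.6667; Upper Pavilion 34,625.6667; Redwood Interchange 182,023.0000; South Terminal 111,659.8333; Thornfield Greenway 179,640.5000; Valley Overpass 66,392.3333.
Cap binds for Thornfield Greenway ($93,400.00); residual $621,350.00 reallocated over remaining clients served 3,369.
Remaining shares: Central Bridge 163,037.5186 → $163,037.52; Upper Pavilion 40,206.0849 → $40,206.08; Redwood Interchange 211,358.5931 → $211,358.59; South Terminal 129,655.4022 → $129,655.40; Valley Overpass 77,092.4013 → $77,092.40.
Rounding difference +$0.01 applied to Redwood Interchange → $211,358.60.

Central Bridge: $163,037.52 · Upper Pavilion: $40,206.08 · Redwood Interchange: $211,358.60 · South Terminal: $129,655.40 · Thornfield Greenway: $93,400.00 · Valley Overpass: $77,092.40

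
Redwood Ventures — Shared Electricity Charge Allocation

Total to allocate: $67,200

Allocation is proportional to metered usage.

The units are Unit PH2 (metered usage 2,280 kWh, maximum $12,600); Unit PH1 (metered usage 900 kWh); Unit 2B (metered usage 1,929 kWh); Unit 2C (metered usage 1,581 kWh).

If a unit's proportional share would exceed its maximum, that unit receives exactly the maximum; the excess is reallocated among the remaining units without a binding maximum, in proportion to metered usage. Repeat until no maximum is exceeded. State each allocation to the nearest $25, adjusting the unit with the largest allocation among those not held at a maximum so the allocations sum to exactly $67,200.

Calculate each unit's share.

Total metered usage = 6,690.
Unconstrained shares: Unit PH2 22,902.24; Unit PH1 9,040.36; Unit 2B 19,376.50; Unit 2C 15,880.90.
Held at cap: Unit PH2 ($12,600); balance $54,600 reallocated over remaining metered usage 4,410.
Redistributed shares: Unit PH1 11,142.86 → $11,150; Unit 2B 23,882.86 → $23,875; Unit 2C 19,574.29 → $19,575.

Unit PH2: $12,600 | Unit PH1: $11,150 | Unit 2B: $23,875 | Unit 2C: $19,575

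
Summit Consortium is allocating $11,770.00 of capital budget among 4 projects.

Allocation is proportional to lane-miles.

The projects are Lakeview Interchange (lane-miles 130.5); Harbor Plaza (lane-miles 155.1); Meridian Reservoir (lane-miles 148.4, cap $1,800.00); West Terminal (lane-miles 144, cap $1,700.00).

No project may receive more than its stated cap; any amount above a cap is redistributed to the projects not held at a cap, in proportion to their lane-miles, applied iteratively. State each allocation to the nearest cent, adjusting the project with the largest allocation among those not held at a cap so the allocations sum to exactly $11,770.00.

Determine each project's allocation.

Lakeview Interchange: $3,778.83; Harbor Plaza: $4,491.17; Meridian Reservoir: $1,800.00; West Terminal: $1,700.00

Total lane-miles = 578.
Pro-rata shares before constraints: Lakeview Interchange 2,657.4135; Harbor Plaza 3,158.3512; Meridian Reservoir 3,021.9170; West Terminal 2,932.3183.
Held at cap: Meridian Reservoir ($1,800.00), West Terminal ($1,700.00); residual $8,270.00 reallocated over remaining lane-miles 285.6.
Remaining shares: Lakeview Interchange 3,778.8340 → $3,778.83; Harbor Plaza 4,491.1660 → $4,491.17.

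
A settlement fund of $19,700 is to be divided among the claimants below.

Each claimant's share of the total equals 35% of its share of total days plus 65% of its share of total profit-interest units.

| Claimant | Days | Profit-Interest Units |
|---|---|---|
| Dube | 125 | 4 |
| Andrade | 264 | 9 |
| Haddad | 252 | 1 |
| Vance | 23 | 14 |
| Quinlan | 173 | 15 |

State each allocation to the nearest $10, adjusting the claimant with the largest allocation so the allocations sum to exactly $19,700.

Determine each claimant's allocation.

Days total 837; profit-interest units total 43.
Blended shares (35% days + 65% profit-interest units): Dube 0.1127; Andrade 0.2464; Haddad 0.1205; Vance 0.2212; Quinlan 0.2991.
Raw shares: Dube 2,220.88; Andrade 4,854.88; Haddad 2,373.70; Vance 4,358.54; Quinlan 5,891.99.
Rounded to nearest $10: Dube $2,220; Andrade $4,850; Haddad $2,370; Vance $4,360; Quinlan $5,890. Sum = $19,690.
Difference $19,700 − $19,690 = +$10 applied to largest allocation (Quinlan): Quinlan becomes $5,900.

Dube: $2,220 · Andrade: $4,850 · Haddad: $2,370 · Vance: $4,360 · Quinlan: $5,900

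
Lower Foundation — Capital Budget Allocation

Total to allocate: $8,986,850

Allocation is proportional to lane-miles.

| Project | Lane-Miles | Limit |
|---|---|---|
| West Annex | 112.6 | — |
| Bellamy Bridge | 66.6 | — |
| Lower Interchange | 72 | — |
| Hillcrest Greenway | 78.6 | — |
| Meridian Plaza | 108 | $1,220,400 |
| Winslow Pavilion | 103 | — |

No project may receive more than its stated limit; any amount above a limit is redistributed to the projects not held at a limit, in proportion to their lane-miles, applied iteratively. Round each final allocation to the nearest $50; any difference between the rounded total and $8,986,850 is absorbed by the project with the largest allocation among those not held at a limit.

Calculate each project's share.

Lane-miles total: 540.8.
Unconstrained shares: West Annex 1,871,152.57; Bellamy Bridge 1,106,738.55; Lower Interchange 1,196,474.11; Hillcrest Greenway 1,306,150.91; Meridian Plaza 1,794,711.17; Winslow Pavilion 1,711,622.69.
Held at cap: Meridian Plaza ($1,220,400); balance $7,766,450 reallocated over remaining lane-miles 432.8.
Redistributed shares: West Annex 2,020,569.02 → $2,020,550; Bellamy Bridge 1,195,114.53 → $1,195,100; Lower Interchange 1,292,015.71 → $1,292,000; Hillcrest Greenway 1,410,450.49 → $1,410,450; Winslow Pavilion 1,848,300.25 → $1,848,300.
Rounding difference +$50 applied to West Annex → $2,020,600.

West Annex: $2,020,600 · Bellamy Bridge: $1,195,100 · Lower Interchange: $1,292,000 · Hillcrest Greenway: $1,410,450 · Meridian Plaza: $1,220,400 · Winslow Pavilion: $1,848,300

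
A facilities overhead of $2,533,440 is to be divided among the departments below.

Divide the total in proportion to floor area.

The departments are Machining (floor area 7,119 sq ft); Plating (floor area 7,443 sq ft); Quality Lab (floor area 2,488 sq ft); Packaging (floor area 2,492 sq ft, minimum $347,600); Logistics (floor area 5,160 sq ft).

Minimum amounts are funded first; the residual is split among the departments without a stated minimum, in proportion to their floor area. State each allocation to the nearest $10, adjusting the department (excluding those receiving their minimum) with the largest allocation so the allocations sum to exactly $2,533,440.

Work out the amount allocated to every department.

Minimums first: Packaging $347,600. Balance $2,185,840.
Balance split over remaining floor area 22,210: Machining 700,630.12 → $700,630; Plating 732,517.20 → $732,520; Quality Lab 244,861.32 → $244,860; Logistics 507,831.36 → $507,830.

Machining: $700,630; Plating: $732,520; Quality Lab: $244,860; Packaging: $347,600; Logistics: $507,830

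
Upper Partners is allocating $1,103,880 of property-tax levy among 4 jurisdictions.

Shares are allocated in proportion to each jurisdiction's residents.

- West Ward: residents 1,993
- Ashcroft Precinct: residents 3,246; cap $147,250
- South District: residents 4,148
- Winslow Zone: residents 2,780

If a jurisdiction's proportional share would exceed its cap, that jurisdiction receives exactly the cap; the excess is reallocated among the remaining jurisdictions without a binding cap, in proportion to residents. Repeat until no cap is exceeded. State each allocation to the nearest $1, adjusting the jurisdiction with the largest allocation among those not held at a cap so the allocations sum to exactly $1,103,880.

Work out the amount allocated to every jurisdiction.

Combined residents = 12,167.
Pro-rata shares before constraints: West Ward 180,819.66; Ashcroft Precinct 294,501.07; South District 376,337.16; Winslow Zone 252,222.11.
Held at cap: Ashcroft Precinct ($147,250); remaining pool $956,630 reallocated over remaining residents 8,921.
Shares after redistribution: West Ward 213,716.35 → $213,716; South District 444,804.53 → $444,805; Winslow Zone 298,109.11 → $298,109.

West Ward: $213,716; Ashcroft Precinct: $147,250; South District: $444,805; Winslow Zone: $298,109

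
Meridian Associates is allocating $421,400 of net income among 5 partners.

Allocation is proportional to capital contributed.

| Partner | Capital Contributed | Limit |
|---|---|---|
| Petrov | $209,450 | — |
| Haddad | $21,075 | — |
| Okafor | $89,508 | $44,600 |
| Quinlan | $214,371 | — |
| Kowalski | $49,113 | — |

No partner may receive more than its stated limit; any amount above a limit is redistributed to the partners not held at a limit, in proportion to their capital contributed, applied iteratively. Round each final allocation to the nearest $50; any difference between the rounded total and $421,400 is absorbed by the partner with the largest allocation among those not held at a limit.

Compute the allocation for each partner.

Petrov: $159,750 | Haddad: $16,050 | Okafor: $44,600 | Quinlan: $163,550 | Kowalski: $37,450

Combined capital contributed = 583,517.
Proportional shares (ignoring caps): Petrov 151,259.06; Haddad 15,219.79; Okafor 64,640.23; Quinlan 154,812.87; Kowalski 35,468.06.
Capped: Okafor ($44,600); remaining pool $376,800 reallocated over remaining capital contributed 494,009.
Remaining shares: Petrov 159,755.71 → $159,750; Haddad 16,074.73 → $16,050; Quinlan 163,509.15 → $163,500; Kowalski 37,460.41 → $37,450.
Rounding difference +$50 applied to Quinlan → $163,550.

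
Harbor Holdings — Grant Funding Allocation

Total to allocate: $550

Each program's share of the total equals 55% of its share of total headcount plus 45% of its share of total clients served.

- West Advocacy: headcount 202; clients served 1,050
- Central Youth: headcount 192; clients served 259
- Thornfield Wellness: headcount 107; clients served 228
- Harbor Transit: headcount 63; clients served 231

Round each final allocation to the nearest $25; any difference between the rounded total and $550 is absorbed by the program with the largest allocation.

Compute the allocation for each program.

Headcount total 564; clients served total 1,768.
Composite weights (55% headcount + 45% clients served): West Advocacy 0.4642; Central Youth 0.2532; Thornfield Wellness 0.1624; Harbor Transit 0.1202.
Pro-rata amounts: West Advocacy 255.33; Central Youth 139.24; Thornfield Wellness 89.31; Harbor Transit 66.13.
After rounding ($25): West Advocacy $250; Central Youth $150; Thornfield Wellness $100; Harbor Transit $75. Sum = $575.
Difference $550 − $575 = −$25 applied to largest allocation (West Advocacy): West Advocacy becomes $225.

West Advocacy: $225 | Central Youth: $150 | Thornfield Wellness: $100 | Harbor Transit: $75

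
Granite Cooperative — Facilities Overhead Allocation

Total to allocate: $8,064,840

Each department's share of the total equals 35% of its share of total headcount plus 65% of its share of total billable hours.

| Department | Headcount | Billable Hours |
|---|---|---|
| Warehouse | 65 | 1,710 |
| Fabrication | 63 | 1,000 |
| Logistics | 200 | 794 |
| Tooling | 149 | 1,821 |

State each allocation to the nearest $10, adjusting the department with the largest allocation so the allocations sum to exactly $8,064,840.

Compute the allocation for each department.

Totals — headcount 477, billable hours 5,325.
Composite weights (35% headcount + 65% billable hours): Warehouse 0.2564; Fabrication 0.1683; Logistics 0.2437; Tooling 0.3316.
Unrounded shares: Warehouse 2,068,037.20; Fabrication 1,357,249.20; Logistics 1,965,165.30; Tooling 2,674,388.29.
Rounded to nearest $10: Warehouse $2,068,040; Fabrication $1,357,250; Logistics $1,965,170; Tooling $2,674,390. Sum = $8,064,850.
Difference $8,064,840 − $8,064,850 = −$10 applied to largest allocation (Tooling): Tooling becomes $2,674,380.

Warehouse: $2,068,040; Fabrication: $1,357,250; Logistics: $1,965,170; Tooling: $2,674,380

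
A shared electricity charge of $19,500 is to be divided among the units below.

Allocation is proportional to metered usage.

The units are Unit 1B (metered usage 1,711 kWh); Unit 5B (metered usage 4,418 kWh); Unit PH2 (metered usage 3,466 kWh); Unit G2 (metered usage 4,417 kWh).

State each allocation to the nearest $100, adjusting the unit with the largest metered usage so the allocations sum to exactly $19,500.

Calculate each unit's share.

Sum of metered usage: 14,012.
Proportional shares: Unit 1B 1,711/14,012 × $19,500 = 2,381.14; Unit 5B 4,418/14,012 × $19,500 = 6,148.37; Unit PH2 3,466/14,012 × $19,500 = 4,823.51; Unit G2 4,417/14,012 × $19,500 = 6,146.98.
At nearest $100: Unit 1B $2,400; Unit 5B $6,100; Unit PH2 $4,800; Unit G2 $6,100. Sum = $19,400.
Difference $19,500 − $19,400 = +$100 applied to largest metered usage (Unit 5B): Unit 5B becomes $6,200.

Unit 1B: $2,400 · Unit 5B: $6,200 · Unit PH2: $4,800 · Unit G2: $6,100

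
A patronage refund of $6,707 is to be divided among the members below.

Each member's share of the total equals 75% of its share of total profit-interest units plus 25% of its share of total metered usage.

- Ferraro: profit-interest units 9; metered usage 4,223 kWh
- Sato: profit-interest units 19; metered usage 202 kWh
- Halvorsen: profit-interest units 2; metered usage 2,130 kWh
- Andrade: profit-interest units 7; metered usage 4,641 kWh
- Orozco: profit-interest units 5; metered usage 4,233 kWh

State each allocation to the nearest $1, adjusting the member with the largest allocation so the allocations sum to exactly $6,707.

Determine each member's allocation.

Ferraro: $1,537; Sato: $2,297; Halvorsen: $471; Andrade: $1,343; Orozco: $1,059

Profit-interest units total 42; metered usage total 15,429.
Blended shares (75% profit-interest units + 25% metered usage): Ferraro 0.2291; Sato 0.3426; Halvorsen 0.0702; Andrade 0.2002; Orozco 0.1579.
Pro-rata amounts: Ferraro 1,536.85; Sato 2,297.54; Halvorsen 471.01; Andrade 1,342.74; Orozco 1,058.86.
At nearest $1: Ferraro $1,537; Sato $2,298; Halvorsen $471; Andrade $1,343; Orozco $1,059. Sum = $6,708.
Difference $6,707 − $6,708 = −$1 applied to largest allocation (Sato): Sato becomes $2,297.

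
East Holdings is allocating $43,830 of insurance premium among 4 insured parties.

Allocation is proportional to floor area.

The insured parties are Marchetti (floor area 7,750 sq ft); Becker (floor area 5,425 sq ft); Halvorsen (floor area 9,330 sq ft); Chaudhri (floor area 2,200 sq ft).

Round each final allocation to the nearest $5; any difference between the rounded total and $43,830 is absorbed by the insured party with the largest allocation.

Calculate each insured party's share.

Marchetti: $13,750 · Becker: $9,625 · Halvorsen: $16,550 · Chaudhri: $3,905

Floor area total: 24,705.
Pro-rata amounts: Marchetti 7,750/24,705 × $43,830 = 13,749.54; Becker 5,425/24,705 × $43,830 = 9,624.68; Halvorsen 9,330/24,705 × $43,830 = 16,552.68; Chaudhri 2,200/24,705 × $43,830 = 3,903.10.
Rounded to nearest $5: Marchetti $13,750; Becker $9,625; Halvorsen $16,555; Chaudhri $3,905. Sum = $43,835.
Difference $43,830 − $43,835 = −$5 applied to largest allocation (Halvorsen): Halvorsen becomes $16,550.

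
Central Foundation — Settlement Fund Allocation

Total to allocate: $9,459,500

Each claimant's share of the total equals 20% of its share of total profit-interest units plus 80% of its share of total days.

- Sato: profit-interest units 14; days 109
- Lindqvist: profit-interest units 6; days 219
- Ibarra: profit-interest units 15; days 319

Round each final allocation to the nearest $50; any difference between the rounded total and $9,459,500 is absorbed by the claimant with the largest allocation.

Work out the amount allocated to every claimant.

Sato: $2,031,650; Lindqvist: $2,885,850; Ibarra: $4,542,000

Profit-interest units total 35; days total 647.
Composite weights (20% profit-interest units + 80% days): Sato 0.2148; Lindqvist 0.3051; Ibarra 0.4802.
Unrounded shares: Sato 2,031,672.52; Lindqvist 2,885,847.20; Ibarra 4,541,980.28.
After rounding ($50): Sato $2,031,650; Lindqvist $2,885,850; Ibarra $4,542,000. Sum = $9,459,500.
Sum already equals the total — no adjustment.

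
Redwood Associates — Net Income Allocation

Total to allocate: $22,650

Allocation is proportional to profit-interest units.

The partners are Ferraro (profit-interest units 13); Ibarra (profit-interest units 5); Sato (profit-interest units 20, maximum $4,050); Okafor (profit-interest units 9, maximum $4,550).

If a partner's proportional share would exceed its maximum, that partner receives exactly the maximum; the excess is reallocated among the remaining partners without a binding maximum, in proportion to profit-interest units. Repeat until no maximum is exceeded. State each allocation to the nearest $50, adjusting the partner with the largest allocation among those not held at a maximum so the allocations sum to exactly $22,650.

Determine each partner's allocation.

Ferraro: $10,150; Ibarra: $3,900; Sato: $4,050; Okafor: $4,550

Profit-interest units total: 47.
Proportional shares (ignoring caps): Ferraro 6,264.89; Ibarra 2,409.57; Sato 9,638.30; Okafor 4,337.23.
Cap binds for Sato ($4,050); residual $18,600 reallocated over remaining profit-interest units 27.
Cap binds for Okafor ($4,550); residual $14,050 reallocated over remaining profit-interest units 18.
Redistributed shares: Ferraro 10,147.22 → $10,150; Ibarra 3,902.78 → $3,900.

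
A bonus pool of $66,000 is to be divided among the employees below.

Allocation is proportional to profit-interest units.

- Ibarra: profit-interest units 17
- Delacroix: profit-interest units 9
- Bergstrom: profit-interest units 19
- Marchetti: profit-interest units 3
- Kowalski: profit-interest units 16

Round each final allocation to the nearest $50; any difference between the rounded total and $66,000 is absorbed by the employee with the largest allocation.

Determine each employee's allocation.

Combined profit-interest units = 64.
Proportional shares: Ibarra 17/64 × $66,000 = 17,531.25; Delacroix 9/64 × $66,000 = 9,281.25; Bergstrom 19/64 × $66,000 = 19,593.75; Marchetti 3/64 × $66,000 = 3,093.75; Kowalski 16/64 × $66,000 = 16,500.00.
Rounded to nearest $50: Ibarra $17,550; Delacroix $9,300; Bergstrom $19,600; Marchetti $3,100; Kowalski $16,500. Sum = $66,050.
Difference $66,000 − $66,050 = −$50 applied to largest allocation (Bergstrom): Bergstrom becomes $19,550.

Ibarra: $17,550; Delacroix: $9,300; Bergstrom: $19,550; Marchetti: $3,100; Kowalski: $16,500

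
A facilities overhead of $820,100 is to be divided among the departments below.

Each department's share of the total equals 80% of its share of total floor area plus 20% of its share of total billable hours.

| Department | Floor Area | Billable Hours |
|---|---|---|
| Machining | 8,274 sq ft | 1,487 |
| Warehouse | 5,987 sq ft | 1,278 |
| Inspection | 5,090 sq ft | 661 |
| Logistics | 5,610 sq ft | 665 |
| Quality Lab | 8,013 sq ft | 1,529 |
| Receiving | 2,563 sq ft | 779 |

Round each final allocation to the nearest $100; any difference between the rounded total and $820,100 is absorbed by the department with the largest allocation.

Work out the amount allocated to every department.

Machining: $190,900 · Warehouse: $143,300 · Inspection: $110,900 · Logistics: $120,600 · Quality Lab: $187,100 · Receiving: $67,300

Totals — floor area 35,537, billable hours 6,399.
Composite weights (80% floor area + 20% billable hours): Machining 0.2327; Warehouse 0.1747; Inspection 0.1352; Logistics 0.1471; Quality Lab 0.2282; Receiving 0.0820.
Pro-rata amounts: Machining 190,868.61; Warehouse 143,289.17; Inspection 110,913.83; Logistics 120,616.54; Quality Lab 187,126.61; Receiving 67,285.24.
Rounded to nearest $100: Machining $190,900; Warehouse $143,300; Inspection $110,900; Logistics $120,600; Quality Lab $187,100; Receiving $67,300. Sum = $820,100.
Sum already equals the total — no adjustment.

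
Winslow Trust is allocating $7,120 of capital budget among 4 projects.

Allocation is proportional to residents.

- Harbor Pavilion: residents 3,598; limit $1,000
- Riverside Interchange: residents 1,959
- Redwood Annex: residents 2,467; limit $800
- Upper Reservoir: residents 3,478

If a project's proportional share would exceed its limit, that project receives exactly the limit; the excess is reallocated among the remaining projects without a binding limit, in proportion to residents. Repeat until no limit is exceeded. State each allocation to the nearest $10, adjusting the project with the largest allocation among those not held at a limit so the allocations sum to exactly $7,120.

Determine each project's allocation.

Harbor Pavilion: $1,000; Riverside Interchange: $1,920; Redwood Annex: $800; Upper Reservoir: $3,400

Total residents = 11,502.
Proportional shares (ignoring caps): Harbor Pavilion 2,227.24; Riverside Interchange 1,212.67; Redwood Annex 1,527.13; Upper Reservoir 2,152.96.
Capped: Harbor Pavilion ($1,000), Redwood Annex ($800); remaining pool $5,320 reallocated over remaining residents 5,437.
Remaining shares: Riverside Interchange 1,916.84 → $1,920; Upper Reservoir 3,403.16 → $3,400.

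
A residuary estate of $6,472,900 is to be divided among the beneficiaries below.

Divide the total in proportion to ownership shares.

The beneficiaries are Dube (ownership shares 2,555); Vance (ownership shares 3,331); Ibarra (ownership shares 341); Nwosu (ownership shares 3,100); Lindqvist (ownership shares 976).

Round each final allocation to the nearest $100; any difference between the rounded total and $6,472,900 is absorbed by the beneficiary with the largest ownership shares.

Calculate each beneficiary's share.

Ownership shares total: 2,555 + 3,331 + 341 + 3,100 + 976 = 10,303.
Raw shares: Dube 1,605,188.73; Vance 2,092,713.76; Ibarra 214,234.58; Nwosu 1,947,587.11; Lindqvist 613,175.81.
At nearest $100: Dube $1,605,200; Vance $2,092,700; Ibarra $214,200; Nwosu $1,947,600; Lindqvist $613,200. Sum = $6,472,900.
Rounded total matches; no reconciliation needed.

Dube: $1,605,200; Vance: $2,092,700; Ibarra: $214,200; Nwosu: $1,947,600; Lindqvist: $613,200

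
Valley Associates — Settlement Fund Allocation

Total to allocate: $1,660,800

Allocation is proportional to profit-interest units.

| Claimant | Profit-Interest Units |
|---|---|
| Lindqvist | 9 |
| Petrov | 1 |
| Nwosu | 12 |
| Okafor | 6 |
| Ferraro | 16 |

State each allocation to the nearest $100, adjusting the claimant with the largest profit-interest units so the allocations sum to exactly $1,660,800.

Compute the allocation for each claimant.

Lindqvist: $339,700 | Petrov: $37,700 | Nwosu: $452,900 | Okafor: $226,500 | Ferraro: $604,000

Total profit-interest units = 44.
Raw shares: Lindqvist 9/44 × $1,660,800 = 339,709.09; Petrov 1/44 × $1,660,800 = 37,745.45; Nwosu 12/44 × $1,660,800 = 452,945.45; Okafor 6/44 × $1,660,800 = 226,472.73; Ferraro 16/44 × $1,660,800 = 603,927.27.
Rounded to nearest $100: Lindqvist $339,700; Petrov $37,700; Nwosu $452,900; Okafor $226,500; Ferraro $603,900. Sum = $1,660,700.
Difference $1,660,800 − $1,660,700 = +$100 applied to largest profit-interest units (Ferraro): Ferraro becomes $604,000.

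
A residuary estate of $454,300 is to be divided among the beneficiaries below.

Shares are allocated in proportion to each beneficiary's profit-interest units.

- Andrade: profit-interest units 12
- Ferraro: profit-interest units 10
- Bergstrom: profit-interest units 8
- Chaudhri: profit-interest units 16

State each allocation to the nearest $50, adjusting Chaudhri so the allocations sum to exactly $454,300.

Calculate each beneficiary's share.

Profit-interest units total: 46.
Unrounded shares: Andrade 12/46 × $454,300 = 118,513.04; Ferraro 10/46 × $454,300 = 98,760.87; Bergstrom 8/46 × $454,300 = 79,008.70; Chaudhri 16/46 × $454,300 = 158,017.39.
Rounded to nearest $50: Andrade $118,500; Ferraro $98,750; Bergstrom $79,000; Chaudhri $158,000. Sum = $454,250.
Difference $454,300 − $454,250 = +$50 applied to Chaudhri: Chaudhri becomes $158,050.

Andrade: $118,500 · Ferraro: $98,750 · Bergstrom: $79,000 · Chaudhri: $158,050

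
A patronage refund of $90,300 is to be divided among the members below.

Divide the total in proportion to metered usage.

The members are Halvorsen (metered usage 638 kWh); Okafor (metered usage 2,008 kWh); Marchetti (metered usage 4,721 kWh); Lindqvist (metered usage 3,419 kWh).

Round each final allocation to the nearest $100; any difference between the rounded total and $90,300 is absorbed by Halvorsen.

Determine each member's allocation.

Sum of metered usage: 10,786.
Pro-rata amounts: Halvorsen 638/10,786 × $90,300 = 5,341.31; Okafor 2,008/10,786 × $90,300 = 16,810.90; Marchetti 4,721/10,786 × $90,300 = 39,524.04; Lindqvist 3,419/10,786 × $90,300 = 28,623.74.
After rounding ($100): Halvorsen $5,300; Okafor $16,800; Marchetti $39,500; Lindqvist $28,600. Sum = $90,200.
Difference $90,300 − $90,200 = +$100 applied to Halvorsen: Halvorsen becomes $5,400.

Halvorsen: $5,400 | Okafor: $16,800 | Marchetti: $39,500 | Lindqvist: $28,600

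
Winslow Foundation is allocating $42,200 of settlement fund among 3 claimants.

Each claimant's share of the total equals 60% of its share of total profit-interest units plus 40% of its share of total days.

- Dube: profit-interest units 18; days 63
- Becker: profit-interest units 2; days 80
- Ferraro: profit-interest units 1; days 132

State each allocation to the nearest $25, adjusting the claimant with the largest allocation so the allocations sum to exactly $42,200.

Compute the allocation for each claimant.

Profit-interest units total 21; days total 275.
Combined weights (60% profit-interest units + 40% days): Dube 0.6059; Becker 0.1735; Ferraro 0.2206.
Pro-rata amounts: Dube 25,569.91; Becker 7,321.97; Ferraro 9,308.11.
At nearest $25: Dube $25,575; Becker $7,325; Ferraro $9,300. Sum = $42,200.
Sum already equals the total — no adjustment.

Dube: $25,575; Becker: $7,325; Ferraro: $9,300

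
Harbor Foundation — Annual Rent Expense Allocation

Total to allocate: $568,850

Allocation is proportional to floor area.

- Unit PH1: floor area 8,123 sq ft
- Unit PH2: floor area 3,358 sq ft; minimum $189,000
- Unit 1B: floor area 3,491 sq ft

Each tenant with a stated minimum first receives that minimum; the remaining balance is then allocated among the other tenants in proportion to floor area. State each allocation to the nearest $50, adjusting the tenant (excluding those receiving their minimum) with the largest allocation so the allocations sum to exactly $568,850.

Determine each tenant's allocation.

Unit PH1: $265,650; Unit PH2: $189,000; Unit 1B: $114,200

Guaranteed amounts: Unit PH2 $189,000. Remaining pool $379,850.
Remaining pool split over remaining floor area 11,614: Unit PH1 265,672.60 → $265,650; Unit 1B 114,177.40 → $114,200.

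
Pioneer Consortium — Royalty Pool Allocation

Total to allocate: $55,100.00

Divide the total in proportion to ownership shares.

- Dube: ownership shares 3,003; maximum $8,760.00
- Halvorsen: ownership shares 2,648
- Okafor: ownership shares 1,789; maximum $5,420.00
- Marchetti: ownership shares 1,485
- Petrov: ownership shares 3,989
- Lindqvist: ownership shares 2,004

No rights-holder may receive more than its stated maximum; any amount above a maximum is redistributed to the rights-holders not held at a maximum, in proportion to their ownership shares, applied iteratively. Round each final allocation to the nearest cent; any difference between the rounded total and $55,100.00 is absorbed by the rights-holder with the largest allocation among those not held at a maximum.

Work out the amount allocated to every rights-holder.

Total ownership shares = 14,918.
Pro-rata shares before constraints: Dube 11,091.6544; Halvorsen 9,780.4531; Okafor 6,607.7155; Marchetti 5,484.8840; Petrov 14,733.4696; Lindqvist 7,401.8233.
Cap binds for Dube ($8,760.00), Okafor ($5,420.00); residual $40,920.00 reallocated over remaining ownership shares 10,126.
Redistributed shares: Halvorsen 10,700.7861 → $10,700.79; Marchetti 6,001.0073 → $6,001.01; Petrov 16,119.8775 → $16,119.88; Lindqvist 8,098.3291 → $8,098.33.
Rounding difference −$0.01 applied to Petrov → $16,119.87.

Dube: $8,760.00 · Halvorsen: $10,700.79 · Okafor: $5,420.00 · Marchetti: $6,001.01 · Petrov: $16,119.87 · Lindqvist: $8,098.33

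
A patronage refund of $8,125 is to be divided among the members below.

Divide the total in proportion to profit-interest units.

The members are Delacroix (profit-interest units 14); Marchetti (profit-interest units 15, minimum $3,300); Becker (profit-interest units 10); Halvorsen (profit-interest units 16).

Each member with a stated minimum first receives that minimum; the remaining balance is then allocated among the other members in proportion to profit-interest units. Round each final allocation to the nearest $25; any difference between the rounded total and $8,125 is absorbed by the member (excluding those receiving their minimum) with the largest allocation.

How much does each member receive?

Guaranteed amounts: Marchetti $3,300. Remaining pool $4,825.
Remaining pool split over remaining profit-interest units 40: Delacroix 1,688.75 → $1,700; Becker 1,206.25 → $1,200; Halvorsen 1,930.00 → $1,925.

Delacroix: $1,700 · Marchetti: $3,300 · Becker: $1,200 · Halvorsen: $1,925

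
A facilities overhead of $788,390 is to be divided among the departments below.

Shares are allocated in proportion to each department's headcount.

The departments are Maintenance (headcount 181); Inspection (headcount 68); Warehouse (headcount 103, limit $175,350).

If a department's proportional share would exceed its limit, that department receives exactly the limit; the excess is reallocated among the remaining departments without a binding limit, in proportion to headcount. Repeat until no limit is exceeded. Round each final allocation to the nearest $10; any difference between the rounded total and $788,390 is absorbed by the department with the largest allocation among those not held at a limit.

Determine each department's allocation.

Sum of headcount: 352.
Proportional shares (ignoring caps): Maintenance 405,393.72; Inspection 152,302.61; Warehouse 230,693.66.
Capped: Warehouse ($175,350); remaining pool $613,040 reallocated over remaining headcount 249.
Shares after redistribution: Maintenance 445,623.45 → $445,620; Inspection 167,416.55 → $167,420.

Maintenance: $445,620; Inspection: $167,420; Warehouse: $175,350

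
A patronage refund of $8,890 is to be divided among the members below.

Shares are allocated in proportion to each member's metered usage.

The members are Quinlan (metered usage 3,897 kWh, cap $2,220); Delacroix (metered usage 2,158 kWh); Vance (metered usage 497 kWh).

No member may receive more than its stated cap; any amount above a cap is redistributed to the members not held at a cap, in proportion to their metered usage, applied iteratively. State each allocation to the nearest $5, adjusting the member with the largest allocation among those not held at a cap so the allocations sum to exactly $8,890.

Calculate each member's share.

Metered usage total: 6,552.
Unconstrained shares: Quinlan 5,287.60; Delacroix 2,928.06; Vance 674.35.
Cap binds for Quinlan ($2,220); residual $6,670 reallocated over remaining metered usage 2,655.
Remaining shares: Delacroix 5,421.42 → $5,420; Vance 1,248.58 → $1,250.

Quinlan: $2,220 | Delacroix: $5,420 | Vance: $1,250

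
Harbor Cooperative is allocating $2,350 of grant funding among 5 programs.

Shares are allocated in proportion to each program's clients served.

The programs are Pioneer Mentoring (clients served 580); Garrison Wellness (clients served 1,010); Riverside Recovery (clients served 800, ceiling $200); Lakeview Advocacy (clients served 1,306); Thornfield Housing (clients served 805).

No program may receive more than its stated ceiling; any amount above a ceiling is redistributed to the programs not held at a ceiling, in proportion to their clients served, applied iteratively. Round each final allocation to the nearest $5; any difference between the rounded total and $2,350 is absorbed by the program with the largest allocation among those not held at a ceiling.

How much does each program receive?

Pioneer Mentoring: $335 | Garrison Wellness: $585 | Riverside Recovery: $200 | Lakeview Advocacy: $760 | Thornfield Housing: $470

Sum of clients served: 4,501.
Proportional shares (ignoring caps): Pioneer Mentoring 302.82; Garrison Wellness 527.33; Riverside Recovery 417.68; Lakeview Advocacy 681.87; Thornfield Housing 420.30.
Cap binds for Riverside Recovery ($200); residual $2,150 reallocated over remaining clients served 3,701.
Shares after redistribution: Pioneer Mentoring 336.94 → $335; Garrison Wellness 586.73 → $585; Lakeview Advocacy 758.69 → $760; Thornfield Housing 467.64 → $470.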